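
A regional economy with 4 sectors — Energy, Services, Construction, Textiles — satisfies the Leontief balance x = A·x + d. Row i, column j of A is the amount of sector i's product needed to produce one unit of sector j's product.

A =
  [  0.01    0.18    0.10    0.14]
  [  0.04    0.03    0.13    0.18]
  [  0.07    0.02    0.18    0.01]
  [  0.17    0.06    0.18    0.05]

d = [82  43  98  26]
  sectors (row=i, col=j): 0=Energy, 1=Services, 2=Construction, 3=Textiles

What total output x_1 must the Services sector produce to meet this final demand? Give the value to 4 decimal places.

81.9726

Form M = I − A:
  [  0.99   -0.18   -0.10   -0.14]
  [ -0.04    0.97   -0.13   -0.18]
  [ -0.07   -0.02    0.82   -0.01]
  [ -0.17   -0.06   -0.18    0.95]
Leontief inverse L = M⁻¹:
  [  1.0679    0.2148    0.2083    0.2003]
  [  0.0969    1.0672    0.2291    0.2189]
  [  0.0962    0.0458    1.2464    0.0360]
  [  0.2154    0.1145    0.2879    1.1091]
Total output x = L · d:
  x_0 = 1.0679·82 + 0.2148·43 + 0.2083·98 + 0.2003·26 = 122.4223
  x_1 = 0.0969·82 + 1.0672·43 + 0.2291·98 + 0.2189·26 = 81.9726
  x_2 = 0.0962·82 + 0.0458·43 + 1.2464·98 + 0.0360·26 = 132.9334
  x_3 = 0.2154·82 + 0.1145·43 + 0.2879·98 + 1.1091·26 = 79.6402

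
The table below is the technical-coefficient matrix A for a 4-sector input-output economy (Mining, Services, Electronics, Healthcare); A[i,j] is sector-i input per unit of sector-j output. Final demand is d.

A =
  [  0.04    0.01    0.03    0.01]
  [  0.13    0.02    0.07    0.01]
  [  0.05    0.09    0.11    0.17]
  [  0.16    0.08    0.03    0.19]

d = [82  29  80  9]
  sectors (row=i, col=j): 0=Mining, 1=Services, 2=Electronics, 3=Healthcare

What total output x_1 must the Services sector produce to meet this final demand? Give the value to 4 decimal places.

49.5240

Form M = I − A:
  [  0.96   -0.01   -0.03   -0.01]
  [ -0.13    0.98   -0.07   -0.01]
  [ -0.05   -0.09    0.89   -0.17]
  [ -0.16   -0.08   -0.03    0.81]
Leontief inverse L = M⁻¹:
  [  1.0493    0.0158    0.0373    0.0210]
  [  0.1499    1.0327    0.0874    0.0329]
  [  0.1173    0.1263    1.1457    0.2435]
  [  0.2264    0.1098    0.0584    1.2510]
Total output x = L · d:
  x_0 = 1.0493·82 + 0.0158·29 + 0.0373·80 + 0.0210·9 = 89.6729
  x_1 = 0.1499·82 + 1.0327·29 + 0.0874·80 + 0.0329·9 = 49.5240
  x_2 = 0.1173·82 + 0.1263·29 + 1.1457·80 + 0.2435·9 = 107.1314
  x_3 = 0.2264·82 + 0.1098·29 + 0.0584·80 + 1.2510·9 = 37.6834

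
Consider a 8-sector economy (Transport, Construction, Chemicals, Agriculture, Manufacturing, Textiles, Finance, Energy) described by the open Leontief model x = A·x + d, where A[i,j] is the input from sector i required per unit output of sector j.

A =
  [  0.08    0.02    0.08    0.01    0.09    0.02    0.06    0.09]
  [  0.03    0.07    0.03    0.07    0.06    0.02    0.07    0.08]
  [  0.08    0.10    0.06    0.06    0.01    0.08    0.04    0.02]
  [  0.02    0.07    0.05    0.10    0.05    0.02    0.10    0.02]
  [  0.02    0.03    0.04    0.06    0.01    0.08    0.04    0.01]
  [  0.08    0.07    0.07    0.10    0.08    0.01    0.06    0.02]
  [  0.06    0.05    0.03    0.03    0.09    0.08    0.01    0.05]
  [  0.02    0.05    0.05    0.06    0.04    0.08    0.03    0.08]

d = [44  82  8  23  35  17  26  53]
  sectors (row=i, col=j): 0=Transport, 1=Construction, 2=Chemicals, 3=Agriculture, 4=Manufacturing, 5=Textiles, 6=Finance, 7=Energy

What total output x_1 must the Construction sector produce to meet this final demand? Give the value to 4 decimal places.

110.3126

Form M = I − A:
  [  0.92   -0.02   -0.08   -0.01   -0.09   -0.02   -0.06   -0.09]
  [ -0.03    0.93   -0.03   -0.07   -0.06   -0.02   -0.07   -0.08]
  [ -0.08   -0.10    0.94   -0.06   -0.01   -0.08   -0.04   -0.02]
  [ -0.02   -0.07   -0.05    0.90   -0.05   -0.02   -0.10   -0.02]
  [ -0.02   -0.03   -0.04   -0.06    0.99   -0.08   -0.04   -0.01]
  [ -0.08   -0.07   -0.07   -0.10   -0.08    0.99   -0.06   -0.02]
  [ -0.06   -0.05   -0.03   -0.03   -0.09   -0.08    0.99   -0.05]
  [ -0.02   -0.05   -0.05   -0.06   -0.04   -0.08   -0.03    0.92]
Leontief inverse L = M⁻¹:
  [  1.1177    0.0616    0.1197    0.0523    0.1280    0.0628    0.0950    0.1264]
  [  0.0610    1.1117    0.0648    0.1156    0.0984    0.0572    0.1075    0.1147]
  [  0.1207    0.1472    1.1012    0.1091    0.0556    0.1126    0.0841    0.0585]
  [  0.0530    0.1139    0.0843    1.1465    0.0897    0.0560    0.1391    0.0516]
  [  0.0464    0.0618    0.0665    0.0946    1.0392    0.1015    0.0685    0.0306]
  [  0.1189    0.1177    0.1117    0.1502    0.1234    1.0501    0.1056    0.0575]
  [  0.0926    0.0876    0.0659    0.0732    0.1255    0.1116    1.0462    0.0804]
  [  0.0530    0.0930    0.0862    0.1077    0.0770    0.1136    0.0678    1.1114]
Total output x = L · d:
  x_0 = 1.1177·44 + 0.0616·82 + 0.1197·8 + 0.0523·23 + 0.1280·35 + 0.0628·17 + 0.0950·26 + 0.1264·53 = 71.1069
  x_1 = 0.0610·44 + 1.1117·82 + 0.0648·8 + 0.1156·23 + 0.0984·35 + 0.0572·17 + 0.1075·26 + 0.1147·53 = 110.3126
  x_2 = 0.1207·44 + 0.1472·82 + 1.1012·8 + 0.1091·23 + 0.0556·35 + 0.1126·17 + 0.0841·26 + 0.0585·53 = 37.8453
  x_3 = 0.0530·44 + 0.1139·82 + 0.0843·8 + 1.1465·23 + 0.0897·35 + 0.0560·17 + 0.1391·26 + 0.0516·53 = 49.1513
  x_4 = 0.0464·44 + 0.0618·82 + 0.0665·8 + 0.0946·23 + 1.0392·35 + 0.1015·17 + 0.0685·26 + 0.0306·53 = 51.3160
  x_5 = 0.1189·44 + 0.1177·82 + 0.1117·8 + 0.1502·23 + 0.1234·35 + 1.0501·17 + 0.1056·26 + 0.0575·53 = 47.1934
  x_6 = 0.0926·44 + 0.0876·82 + 0.0659·8 + 0.0732·23 + 0.1255·35 + 0.1116·17 + 1.0462·26 + 0.0804·53 = 51.2189
  x_7 = 0.0530·44 + 0.0930·82 + 0.0862·8 + 0.1077·23 + 0.0770·35 + 0.1136·17 + 0.0678·26 + 1.1114·53 = 78.4172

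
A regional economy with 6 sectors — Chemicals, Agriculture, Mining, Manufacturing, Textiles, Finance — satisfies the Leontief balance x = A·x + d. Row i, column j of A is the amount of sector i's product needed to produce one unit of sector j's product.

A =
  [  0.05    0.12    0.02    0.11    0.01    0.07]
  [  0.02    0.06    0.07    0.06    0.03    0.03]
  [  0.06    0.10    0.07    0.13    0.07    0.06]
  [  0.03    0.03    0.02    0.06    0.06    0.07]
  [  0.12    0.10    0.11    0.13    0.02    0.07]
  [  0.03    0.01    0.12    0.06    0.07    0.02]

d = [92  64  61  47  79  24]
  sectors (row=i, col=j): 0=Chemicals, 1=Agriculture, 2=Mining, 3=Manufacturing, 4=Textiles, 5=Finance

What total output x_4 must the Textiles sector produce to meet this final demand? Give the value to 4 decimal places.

130.3686

Form M = I − A:
  [  0.95   -0.12   -0.02   -0.11   -0.01   -0.07]
  [ -0.02    0.94   -0.07   -0.06   -0.03   -0.03]
  [ -0.06   -0.10    0.93   -0.13   -0.07   -0.06]
  [ -0.03   -0.03   -0.02    0.94   -0.06   -0.07]
  [ -0.12   -0.10   -0.11   -0.13    0.98   -0.07]
  [ -0.03   -0.01   -0.12   -0.06   -0.07    0.98]
Leontief inverse L = M⁻¹:
  [  1.0718    0.1524    0.0547    0.1540    0.0359    0.0981]
  [  0.0402    1.0884    0.0977    0.0980    0.0505    0.0528]
  [  0.0964    0.1498    1.1183    0.1965    0.1047    0.1015]
  [  0.0520    0.0565    0.0503    1.0974    0.0797    0.0926]
  [  0.1573    0.1575    0.1599    0.2045    1.0591    0.1161]
  [  0.0594    0.0488    0.1541    0.1116    0.0950    1.0503]
Total output x = L · d:
  x_0 = 1.0718·92 + 0.1524·64 + 0.0547·61 + 0.1540·47 + 0.0359·79 + 0.0981·24 = 124.1326
  x_1 = 0.0402·92 + 1.0884·64 + 0.0977·61 + 0.0980·47 + 0.0505·79 + 0.0528·24 = 89.1798
  x_2 = 0.0964·92 + 0.1498·64 + 1.1183·61 + 0.1965·47 + 0.1047·79 + 0.1015·24 = 106.6150
  x_3 = 0.0520·92 + 0.0565·64 + 0.0503·61 + 1.0974·47 + 0.0797·79 + 0.0926·24 = 71.5640
  x_4 = 0.1573·92 + 0.1575·64 + 0.1599·61 + 0.2045·47 + 1.0591·79 + 0.1161·24 = 130.3686
  x_5 = 0.0594·92 + 0.0488·64 + 0.1541·61 + 0.1116·47 + 0.0950·79 + 1.0503·24 = 55.9482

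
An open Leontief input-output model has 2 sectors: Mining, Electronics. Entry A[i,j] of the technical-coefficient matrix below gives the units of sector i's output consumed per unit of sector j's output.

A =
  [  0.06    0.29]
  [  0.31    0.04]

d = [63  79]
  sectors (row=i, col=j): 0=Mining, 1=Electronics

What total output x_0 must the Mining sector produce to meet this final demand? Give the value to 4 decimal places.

Form M = I − A:
  [  0.94   -0.29]
  [ -0.31    0.96]
Leontief inverse L = M⁻¹:
  [  1.1815    0.3569]
  [  0.3815    1.1569]
Total output x = L · d:
  x_0 = 1.1815·63 + 0.3569·79 = 102.6338
  x_1 = 0.3815·63 + 1.1569·79 = 115.4338

102.6338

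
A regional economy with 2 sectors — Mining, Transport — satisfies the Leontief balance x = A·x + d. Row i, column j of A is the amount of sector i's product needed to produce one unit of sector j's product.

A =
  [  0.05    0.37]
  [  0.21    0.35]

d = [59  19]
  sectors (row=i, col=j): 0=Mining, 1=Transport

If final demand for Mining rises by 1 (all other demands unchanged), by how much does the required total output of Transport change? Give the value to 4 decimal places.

0.3890

Form M = I − A:
  [  0.95   -0.37]
  [ -0.21    0.65]
Leontief inverse L = M⁻¹:
  [  1.2041    0.6854]
  [  0.3890    1.7599]
Total output x = L · d:
  x_0 = 1.2041·59 + 0.6854·19 = 84.0682
  x_1 = 0.3890·59 + 1.7599·19 = 56.3913
Δx_1 = L[1,0] · Δd_0 = 0.3890 · 1 = 0.3890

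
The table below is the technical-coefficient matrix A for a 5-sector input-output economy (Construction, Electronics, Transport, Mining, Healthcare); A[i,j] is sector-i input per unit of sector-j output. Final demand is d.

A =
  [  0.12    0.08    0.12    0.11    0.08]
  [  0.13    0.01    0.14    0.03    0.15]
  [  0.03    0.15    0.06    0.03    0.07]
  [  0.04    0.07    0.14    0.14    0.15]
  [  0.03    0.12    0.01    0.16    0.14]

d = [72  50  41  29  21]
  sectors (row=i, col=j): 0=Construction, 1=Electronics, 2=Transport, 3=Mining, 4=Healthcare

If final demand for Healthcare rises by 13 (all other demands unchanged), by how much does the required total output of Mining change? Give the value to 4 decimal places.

Form M = I − A:
  [  0.88   -0.08   -0.12   -0.11   -0.08]
  [ -0.13    0.99   -0.14   -0.03   -0.15]
  [ -0.03   -0.15    0.94   -0.03   -0.07]
  [ -0.04   -0.07   -0.14    0.86   -0.15]
  [ -0.03   -0.12   -0.01   -0.16    0.86]
Leontief inverse L = M⁻¹:
  [  1.1833    0.1642    0.2073    0.1997    0.1904]
  [  0.1821    1.0937    0.2057    0.1141    0.2443]
  [  0.0763    0.1992    1.1172    0.0831    0.1473]
  [  0.0972    0.1624    0.2241    1.2393    0.2718]
  [  0.0857    0.1909    0.0906    0.2544    1.2558]
Total output x = L · d:
  x_0 = 1.1833·72 + 0.1642·50 + 0.2073·41 + 0.1997·29 + 0.1904·21 = 111.6964
  x_1 = 0.1821·72 + 1.0937·50 + 0.2057·41 + 0.1141·29 + 0.2443·21 = 84.6680
  x_2 = 0.0763·72 + 0.1992·50 + 1.1172·41 + 0.0831·29 + 0.1473·21 = 66.7573
  x_3 = 0.0972·72 + 0.1624·50 + 0.2241·41 + 1.2393·29 + 0.2718·21 = 65.9499
  x_4 = 0.0857·72 + 0.1909·50 + 0.0906·41 + 0.2544·29 + 1.2558·21 = 53.1751
Δx_3 = L[3,4] · Δd_4 = 0.2718 · 13 = 3.5328

3.5328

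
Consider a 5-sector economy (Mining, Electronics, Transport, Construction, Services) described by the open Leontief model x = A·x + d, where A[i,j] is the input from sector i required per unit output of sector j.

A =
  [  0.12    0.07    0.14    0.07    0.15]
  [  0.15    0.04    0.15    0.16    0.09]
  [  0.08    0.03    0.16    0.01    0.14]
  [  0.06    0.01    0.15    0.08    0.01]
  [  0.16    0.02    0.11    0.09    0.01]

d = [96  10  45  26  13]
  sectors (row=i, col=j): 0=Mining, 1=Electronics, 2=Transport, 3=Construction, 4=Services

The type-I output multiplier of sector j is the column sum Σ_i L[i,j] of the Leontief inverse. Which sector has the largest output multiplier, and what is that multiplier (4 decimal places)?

Transport (2.2890)

Form M = I − A:
  [  0.88   -0.07   -0.14   -0.07   -0.15]
  [ -0.15    0.96   -0.15   -0.16   -0.09]
  [ -0.08   -0.03    0.84   -0.01   -0.14]
  [ -0.06   -0.01   -0.15    0.92   -0.01]
  [ -0.16   -0.02   -0.11   -0.09    0.99]
Leontief inverse L = M⁻¹:
  [  1.2323    0.1050    0.2799    0.1383    0.2372]
  [  0.2593    1.0761    0.2999    0.2279    0.1818]
  [  0.1668    0.0567    1.2661    0.0569    0.2100]
  [  0.1129    0.0283    0.2303    1.1092    0.0634]
  [  0.2332    0.0476    0.2129    0.1341    1.0812]
Total output x = L · d:
  x_0 = 1.2323·96 + 0.1050·10 + 0.2799·45 + 0.1383·26 + 0.2372·13 = 138.6202
  x_1 = 0.2593·96 + 1.0761·10 + 0.2999·45 + 0.2279·26 + 0.1818·13 = 57.4376
  x_2 = 0.1668·96 + 0.0567·10 + 1.2661·45 + 0.0569·26 + 0.2100·13 = 77.7645
  x_3 = 0.1129·96 + 0.0283·10 + 0.2303·45 + 1.1092·26 + 0.0634·13 = 51.1479
  x_4 = 0.2332·96 + 0.0476·10 + 0.2129·45 + 0.1341·26 + 1.0812·13 = 49.9852
Output multipliers (column sums of L):
  Mining: 2.0045
  Electronics: 1.3137
  Transport: 2.2890
  Construction: 1.6663
  Services: 1.7738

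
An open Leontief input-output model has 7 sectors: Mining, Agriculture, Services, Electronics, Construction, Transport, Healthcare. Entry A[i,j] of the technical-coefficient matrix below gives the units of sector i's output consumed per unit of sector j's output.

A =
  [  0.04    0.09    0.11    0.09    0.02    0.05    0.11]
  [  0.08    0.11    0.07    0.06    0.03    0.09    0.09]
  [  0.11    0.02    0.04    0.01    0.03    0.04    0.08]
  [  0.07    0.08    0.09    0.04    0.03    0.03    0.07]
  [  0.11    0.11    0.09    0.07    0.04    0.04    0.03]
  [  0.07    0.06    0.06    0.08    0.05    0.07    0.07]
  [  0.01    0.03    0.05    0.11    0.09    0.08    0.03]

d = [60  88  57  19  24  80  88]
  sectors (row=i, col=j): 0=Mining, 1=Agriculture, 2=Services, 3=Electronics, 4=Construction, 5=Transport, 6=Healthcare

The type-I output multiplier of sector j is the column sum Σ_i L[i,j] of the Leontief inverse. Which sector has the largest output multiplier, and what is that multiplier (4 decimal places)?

Form M = I − A:
  [  0.96   -0.09   -0.11   -0.09   -0.02   -0.05   -0.11]
  [ -0.08    0.89   -0.07   -0.06   -0.03   -0.09   -0.09]
  [ -0.11   -0.02    0.96   -0.01   -0.03   -0.04   -0.08]
  [ -0.07   -0.08   -0.09    0.96   -0.03   -0.03   -0.07]
  [ -0.11   -0.11   -0.09   -0.07    0.96   -0.04   -0.03]
  [ -0.07   -0.06   -0.06   -0.08   -0.05    0.93   -0.07]
  [ -0.01   -0.03   -0.05   -0.11   -0.09   -0.08    0.97]
Leontief inverse L = M⁻¹:
  [  1.1005    0.1484    0.1717    0.1469    0.0591    0.1030    0.1726]
  [  0.1434    1.1764    0.1380    0.1241    0.0705    0.1482    0.1586]
  [  0.1462    0.0600    1.0841    0.0531    0.0558    0.0750    0.1225]
  [  0.1198    0.1296    0.1417    1.0871    0.0603    0.0733    0.1229]
  [  0.1722    0.1743    0.1556    0.1257    1.0734    0.0914    0.0974]
  [  0.1258    0.1176    0.1200    0.1344    0.0845    1.1176    0.1280]
  [  0.0633    0.0816    0.1023    0.1541    0.1191    0.1185    1.0775]
Total output x = L · d:
  x_0 = 1.1005·60 + 0.1484·88 + 0.1717·57 + 0.1469·19 + 0.0591·24 + 0.1030·80 + 0.1726·88 = 116.5143
  x_1 = 0.1434·60 + 1.1764·88 + 0.1380·57 + 0.1241·19 + 0.0705·24 + 0.1482·80 + 0.1586·88 = 149.8573
  x_2 = 0.1462·60 + 0.0600·88 + 1.0841·57 + 0.0531·19 + 0.0558·24 + 0.0750·80 + 0.1225·88 = 94.9753
  x_3 = 0.1198·60 + 0.1296·88 + 0.1417·57 + 1.0871·19 + 0.0603·24 + 0.0733·80 + 0.1229·88 = 65.4496
  x_4 = 0.1722·60 + 0.1743·88 + 0.1556·57 + 0.1257·19 + 1.0734·24 + 0.0914·80 + 0.0974·88 = 78.5796
  x_5 = 0.1258·60 + 0.1176·88 + 0.1200·57 + 0.1344·19 + 0.0845·24 + 1.1176·80 + 0.1280·88 = 129.9925
  x_6 = 0.0633·60 + 0.0816·88 + 0.1023·57 + 0.1541·19 + 0.1191·24 + 0.1185·80 + 1.0775·88 = 126.8873
Output multipliers (column sums of L):
  Mining: 1.8713
  Agriculture: 1.8879
  Services: 1.9134
  Electronics: 1.8253
  Construction: 1.5226
  Transport: 1.7269
  Healthcare: 1.8796

Services (1.9134)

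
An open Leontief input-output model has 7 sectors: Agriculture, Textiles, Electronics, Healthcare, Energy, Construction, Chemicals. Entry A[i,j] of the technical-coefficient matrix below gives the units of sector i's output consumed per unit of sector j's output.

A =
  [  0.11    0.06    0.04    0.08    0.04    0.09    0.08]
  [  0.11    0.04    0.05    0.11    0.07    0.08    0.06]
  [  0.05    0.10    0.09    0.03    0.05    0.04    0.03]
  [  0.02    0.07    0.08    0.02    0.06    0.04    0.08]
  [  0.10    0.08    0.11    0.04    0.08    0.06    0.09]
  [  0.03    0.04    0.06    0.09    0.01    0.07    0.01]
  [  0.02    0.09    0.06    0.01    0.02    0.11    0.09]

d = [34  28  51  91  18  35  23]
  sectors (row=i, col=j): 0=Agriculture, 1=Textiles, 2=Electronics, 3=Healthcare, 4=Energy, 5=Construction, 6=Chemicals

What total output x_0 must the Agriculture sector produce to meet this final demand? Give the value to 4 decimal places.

69.4894

Form M = I − A:
  [  0.89   -0.06   -0.04   -0.08   -0.04   -0.09   -0.08]
  [ -0.11    0.96   -0.05   -0.11   -0.07   -0.08   -0.06]
  [ -0.05   -0.10    0.91   -0.03   -0.05   -0.04   -0.03]
  [ -0.02   -0.07   -0.08    0.98   -0.06   -0.04   -0.08]
  [ -0.10   -0.08   -0.11   -0.04    0.92   -0.06   -0.09]
  [ -0.03   -0.04   -0.06   -0.09   -0.01    0.93   -0.01]
  [ -0.02   -0.09   -0.06   -0.01   -0.02   -0.11    0.91]
Leontief inverse L = M⁻¹:
  [  1.1635    0.1178    0.0974    0.1298    0.0779    0.1534    0.1341]
  [  0.1661    1.1017    0.1126    0.1596    0.1117    0.1437    0.1176]
  [  0.0978    0.1473    1.1383    0.0716    0.0845    0.0881    0.0715]
  [  0.0610    0.1163    0.1264    1.0552    0.0907    0.0868    0.1199]
  [  0.1650    0.1494    0.1786    0.0953    1.1261    0.1312    0.1514]
  [  0.0593    0.0750    0.0967    0.1194    0.0342    1.1036    0.0394]
  [  0.0599    0.1349    0.1053    0.0515    0.0482    0.1606    1.1276]
Total output x = L · d:
  x_0 = 1.1635·34 + 0.1178·28 + 0.0974·51 + 0.1298·91 + 0.0779·18 + 0.1534·35 + 0.1341·23 = 69.4894
  x_1 = 0.1661·34 + 1.1017·28 + 0.1126·51 + 0.1596·91 + 0.1117·18 + 0.1437·35 + 0.1176·23 = 66.5098
  x_2 = 0.0978·34 + 0.1473·28 + 1.1383·51 + 0.0716·91 + 0.0845·18 + 0.0881·35 + 0.0715·23 = 78.2739
  x_3 = 0.0610·34 + 0.1163·28 + 0.1264·51 + 1.0552·91 + 0.0907·18 + 0.0868·35 + 0.1199·23 = 115.2328
  x_4 = 0.1650·34 + 0.1494·28 + 0.1786·51 + 0.0953·91 + 1.1261·18 + 0.1312·35 + 0.1514·23 = 55.9123
  x_5 = 0.0593·34 + 0.0750·28 + 0.0967·51 + 0.1194·91 + 0.0342·18 + 1.1036·35 + 0.0394·23 = 60.0586
  x_6 = 0.0599·34 + 0.1349·28 + 0.1053·51 + 0.0515·91 + 0.0482·18 + 0.1606·35 + 1.1276·23 = 48.2958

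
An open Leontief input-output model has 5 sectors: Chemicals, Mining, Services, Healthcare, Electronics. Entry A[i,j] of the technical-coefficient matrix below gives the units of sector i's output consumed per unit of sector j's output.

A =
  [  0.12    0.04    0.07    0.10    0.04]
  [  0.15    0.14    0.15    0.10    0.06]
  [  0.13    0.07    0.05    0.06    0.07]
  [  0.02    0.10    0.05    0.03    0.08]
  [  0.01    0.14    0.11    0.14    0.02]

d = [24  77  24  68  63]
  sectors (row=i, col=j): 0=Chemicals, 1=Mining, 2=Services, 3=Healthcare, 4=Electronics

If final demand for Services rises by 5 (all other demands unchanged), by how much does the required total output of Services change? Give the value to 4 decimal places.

5.5256

Form M = I − A:
  [  0.88   -0.04   -0.07   -0.10   -0.04]
  [ -0.15    0.86   -0.15   -0.10   -0.06]
  [ -0.13   -0.07    0.95   -0.06   -0.07]
  [ -0.02   -0.10   -0.05    0.97   -0.08]
  [ -0.01   -0.14   -0.11   -0.14    0.98]
Leontief inverse L = M⁻¹:
  [  1.1739    0.0935    0.1177    0.1487    0.0742]
  [  0.2509    1.2344    0.2368    0.1848    0.1178]
  [  0.1891    0.1292    1.1051    0.1162    0.1041]
  [  0.0663    0.1535    0.0981    1.0751    0.1069]
  [  0.0785    0.2137    0.1731    0.1945    1.0649]
Total output x = L · d:
  x_0 = 1.1739·24 + 0.0935·77 + 0.1177·24 + 0.1487·68 + 0.0742·63 = 52.9827
  x_1 = 0.2509·24 + 1.2344·77 + 0.2368·24 + 0.1848·68 + 0.1178·63 = 126.7398
  x_2 = 0.1891·24 + 0.1292·77 + 1.1051·24 + 0.1162·68 + 0.1041·63 = 55.4659
  x_3 = 0.0663·24 + 0.1535·77 + 0.0981·24 + 1.0751·68 + 0.1069·63 = 95.6001
  x_4 = 0.0785·24 + 0.2137·77 + 0.1731·24 + 0.1945·68 + 1.0649·63 = 102.8150
Δx_2 = L[2,2] · Δd_2 = 1.1051 · 5 = 5.5256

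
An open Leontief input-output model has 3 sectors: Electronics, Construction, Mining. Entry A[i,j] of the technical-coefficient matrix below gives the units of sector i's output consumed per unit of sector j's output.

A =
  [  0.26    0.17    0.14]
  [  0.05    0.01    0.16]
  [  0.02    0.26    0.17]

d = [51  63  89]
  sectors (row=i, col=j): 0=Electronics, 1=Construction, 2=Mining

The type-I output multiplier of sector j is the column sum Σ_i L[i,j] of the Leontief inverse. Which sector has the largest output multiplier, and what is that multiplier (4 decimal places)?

Form M = I − A:
  [  0.74   -0.17   -0.14]
  [ -0.05    0.99   -0.16]
  [ -0.02   -0.26    0.83]
Leontief inverse L = M⁻¹:
  [  1.3805    0.3141    0.2934]
  [  0.0791    1.0820    0.2219]
  [  0.0580    0.3465    1.2814]
Total output x = L · d:
  x_0 = 1.3805·51 + 0.3141·63 + 0.2934·89 = 116.3082
  x_1 = 0.0791·51 + 1.0820·63 + 0.2219·89 = 91.9484
  x_2 = 0.0580·51 + 0.3465·63 + 1.2814·89 = 138.8346
Output multipliers (column sums of L):
  Electronics: 1.5177
  Construction: 1.7426
  Mining: 1.7967

Mining (1.7967)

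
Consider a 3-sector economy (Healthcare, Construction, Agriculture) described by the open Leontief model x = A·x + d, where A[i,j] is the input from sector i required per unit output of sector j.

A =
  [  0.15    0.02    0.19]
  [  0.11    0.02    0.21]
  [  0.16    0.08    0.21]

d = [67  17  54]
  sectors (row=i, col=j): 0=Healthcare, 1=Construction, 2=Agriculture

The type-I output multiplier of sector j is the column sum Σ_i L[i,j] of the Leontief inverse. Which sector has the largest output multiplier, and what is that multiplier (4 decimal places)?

Form M = I − A:
  [  0.85   -0.02   -0.19]
  [ -0.11    0.98   -0.21]
  [ -0.16   -0.08    0.79]
Leontief inverse L = M⁻¹:
  [  1.2418    0.0508    0.3122]
  [  0.1976    1.0511    0.3269]
  [  0.2715    0.1167    1.3622]
Total output x = L · d:
  x_0 = 1.2418·67 + 0.0508·17 + 0.3122·54 = 100.9228
  x_1 = 0.1976·67 + 1.0511·17 + 0.3269·54 = 48.7605
  x_2 = 0.2715·67 + 0.1167·17 + 1.3622·54 = 93.7323
Output multipliers (column sums of L):
  Healthcare: 1.7109
  Construction: 1.2187
  Agriculture: 2.0013

Agriculture (2.0013)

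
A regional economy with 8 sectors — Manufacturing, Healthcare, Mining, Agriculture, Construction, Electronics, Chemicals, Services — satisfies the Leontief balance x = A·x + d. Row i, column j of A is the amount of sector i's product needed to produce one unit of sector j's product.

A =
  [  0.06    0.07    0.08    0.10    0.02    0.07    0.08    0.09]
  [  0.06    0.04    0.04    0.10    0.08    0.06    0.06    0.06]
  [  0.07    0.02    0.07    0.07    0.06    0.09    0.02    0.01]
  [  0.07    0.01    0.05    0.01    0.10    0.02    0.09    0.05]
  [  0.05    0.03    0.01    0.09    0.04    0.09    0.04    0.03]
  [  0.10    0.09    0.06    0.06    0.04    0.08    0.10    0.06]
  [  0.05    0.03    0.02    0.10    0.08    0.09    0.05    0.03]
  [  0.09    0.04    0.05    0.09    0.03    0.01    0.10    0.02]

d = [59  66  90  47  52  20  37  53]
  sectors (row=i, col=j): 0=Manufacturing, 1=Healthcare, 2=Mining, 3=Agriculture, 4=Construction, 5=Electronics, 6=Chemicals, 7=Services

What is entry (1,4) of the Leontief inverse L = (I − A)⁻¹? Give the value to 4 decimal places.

L[1,4] = 0.1336

Form M = I − A:
  [  0.94   -0.07   -0.08   -0.10   -0.02   -0.07   -0.08   -0.09]
  [ -0.06    0.96   -0.04   -0.10   -0.08   -0.06   -0.06   -0.06]
  [ -0.07   -0.02    0.93   -0.07   -0.06   -0.09   -0.02   -0.01]
  [ -0.07   -0.01   -0.05    0.99   -0.10   -0.02   -0.09   -0.05]
  [ -0.05   -0.03   -0.01   -0.09    0.96   -0.09   -0.04   -0.03]
  [ -0.10   -0.09   -0.06   -0.06   -0.04    0.92   -0.10   -0.06]
  [ -0.05   -0.03   -0.02   -0.10   -0.08   -0.09    0.95   -0.03]
  [ -0.09   -0.04   -0.05   -0.09   -0.03   -0.01   -0.10    0.98]
Leontief inverse L = M⁻¹:
  [  1.1344    0.1132    0.1324    0.1792    0.0828    0.1353    0.1546    0.1371]
  [  0.1236    1.0775    0.0832    0.1684    0.1336    0.1179    0.1249    0.1019]
  [  0.1244    0.0543    1.1094    0.1261    0.1031    0.1421    0.0734    0.0466]
  [  0.1186    0.0402    0.0829    1.0703    0.1395    0.0710    0.1376    0.0816]
  [  0.1009    0.0618    0.0448    0.1415    1.0819    0.1348    0.0933    0.0650]
  [  0.1767    0.1383    0.1144    0.1474    0.1041    1.1526    0.1775    0.1126]
  [  0.1084    0.0659    0.0591    0.1607    0.1289    0.1438    1.1103    0.0695]
  [  0.1424    0.0709    0.0883    0.1503    0.0785    0.0616    0.1536    1.0573]
Total output x = L · d:
  x_0 = 1.1344·59 + 0.1132·66 + 0.1324·90 + 0.1792·47 + 0.0828·52 + 0.1353·20 + 0.1546·37 + 0.1371·53 = 114.7360
  x_1 = 0.1236·59 + 1.0775·66 + 0.0832·90 + 0.1684·47 + 0.1336·52 + 0.1179·20 + 0.1249·37 + 0.1019·53 = 113.1412
  x_2 = 0.1244·59 + 0.0543·66 + 1.1094·90 + 0.1261·47 + 0.1031·52 + 0.1421·20 + 0.0734·37 + 0.0466·53 = 130.0907
  x_3 = 0.1186·59 + 0.0402·66 + 0.0829·90 + 1.0703·47 + 0.1395·52 + 0.0710·20 + 0.1376·37 + 0.0816·53 = 85.5071
  x_4 = 0.1009·59 + 0.0618·66 + 0.0448·90 + 0.1415·47 + 1.0819·52 + 0.1348·20 + 0.0933·37 + 0.0650·53 = 86.5625
  x_5 = 0.1767·59 + 0.1383·66 + 0.1144·90 + 0.1474·47 + 0.1041·52 + 1.1526·20 + 0.1775·37 + 0.1126·53 = 77.7807
  x_6 = 0.1084·59 + 0.0659·66 + 0.0591·90 + 0.1607·47 + 0.1289·52 + 0.1438·20 + 1.1103·37 + 0.0695·53 = 77.9606
  x_7 = 0.1424·59 + 0.0709·66 + 0.0883·90 + 0.1503·47 + 0.0785·52 + 0.0616·20 + 0.1536·37 + 1.0573·53 = 95.1253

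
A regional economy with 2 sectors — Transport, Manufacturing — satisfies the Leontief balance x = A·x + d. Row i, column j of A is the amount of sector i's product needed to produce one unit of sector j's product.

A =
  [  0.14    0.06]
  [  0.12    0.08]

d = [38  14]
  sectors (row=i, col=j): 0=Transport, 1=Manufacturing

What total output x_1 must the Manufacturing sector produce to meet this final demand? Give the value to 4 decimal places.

21.1735

Form M = I − A:
  [  0.86   -0.06]
  [ -0.12    0.92]
Leontief inverse L = M⁻¹:
  [  1.1735    0.0765]
  [  0.1531    1.0969]
Total output x = L · d:
  x_0 = 1.1735·38 + 0.0765·14 = 45.6633
  x_1 = 0.1531·38 + 1.0969·14 = 21.1735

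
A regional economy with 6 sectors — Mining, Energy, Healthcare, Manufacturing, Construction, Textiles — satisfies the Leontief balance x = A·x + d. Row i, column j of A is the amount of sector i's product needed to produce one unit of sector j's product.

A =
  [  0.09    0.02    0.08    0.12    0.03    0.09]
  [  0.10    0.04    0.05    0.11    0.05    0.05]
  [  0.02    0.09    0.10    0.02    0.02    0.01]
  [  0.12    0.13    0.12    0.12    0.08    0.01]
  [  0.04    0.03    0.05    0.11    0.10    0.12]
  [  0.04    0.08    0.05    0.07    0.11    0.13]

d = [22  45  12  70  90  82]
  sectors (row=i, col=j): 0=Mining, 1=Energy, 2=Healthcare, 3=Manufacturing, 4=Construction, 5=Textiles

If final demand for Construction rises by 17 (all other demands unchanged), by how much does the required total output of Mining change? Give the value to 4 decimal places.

Form M = I − A:
  [  0.91   -0.02   -0.08   -0.12   -0.03   -0.09]
  [ -0.10    0.96   -0.05   -0.11   -0.05   -0.05]
  [ -0.02   -0.09    0.90   -0.02   -0.02   -0.01]
  [ -0.12   -0.13   -0.12    0.88   -0.08   -0.01]
  [ -0.04   -0.03   -0.05   -0.11    0.90   -0.12]
  [ -0.04   -0.08   -0.05   -0.07   -0.11    0.87]
Leontief inverse L = M⁻¹:
  [  1.1451    0.0770    0.1434    0.1899    0.0793    0.1377]
  [  0.1542    1.0903    0.1088    0.1793    0.0957    0.0951]
  [  0.0484    0.1186    1.1334    0.0549    0.0421    0.0313]
  [  0.1953    0.1974    0.2017    1.2148    0.1381    0.0669]
  [  0.0956    0.0888    0.1126    0.1859    1.1601    0.1784]
  [  0.0974    0.1377    0.1122    0.1496    0.1727    1.1942]
Total output x = L · d:
  x_0 = 1.1451·22 + 0.0770·45 + 0.1434·12 + 0.1899·70 + 0.0793·90 + 0.1377·82 = 62.0978
  x_1 = 0.1542·22 + 1.0903·45 + 0.1088·12 + 0.1793·70 + 0.0957·90 + 0.0951·82 = 82.7265
  x_2 = 0.0484·22 + 0.1186·45 + 1.1334·12 + 0.0549·70 + 0.0421·90 + 0.0313·82 = 30.2053
  x_3 = 0.1953·22 + 0.1974·45 + 0.2017·12 + 1.2148·70 + 0.1381·90 + 0.0669·82 = 118.5537
  x_4 = 0.0956·22 + 0.0888·45 + 0.1126·12 + 0.1859·70 + 1.1601·90 + 0.1784·82 = 139.5025
  x_5 = 0.0974·22 + 0.1377·45 + 0.1122·12 + 0.1496·70 + 0.1727·90 + 1.1942·82 = 133.6280
Δx_0 = L[0,4] · Δd_4 = 0.0793 · 17 = 1.3487

1.3487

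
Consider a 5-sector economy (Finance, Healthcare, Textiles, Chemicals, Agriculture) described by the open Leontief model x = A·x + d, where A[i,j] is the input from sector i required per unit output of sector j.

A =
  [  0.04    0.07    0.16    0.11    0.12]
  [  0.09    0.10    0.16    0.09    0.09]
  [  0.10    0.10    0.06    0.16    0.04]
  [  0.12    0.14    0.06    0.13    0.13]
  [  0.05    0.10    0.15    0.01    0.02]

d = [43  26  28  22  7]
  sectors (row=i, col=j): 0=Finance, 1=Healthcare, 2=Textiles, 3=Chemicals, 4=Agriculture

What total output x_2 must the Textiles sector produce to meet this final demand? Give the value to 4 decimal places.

Form M = I − A:
  [  0.96   -0.07   -0.16   -0.11   -0.12]
  [ -0.09    0.90   -0.16   -0.09   -0.09]
  [ -0.10   -0.10    0.94   -0.16   -0.04]
  [ -0.12   -0.14   -0.06    0.87   -0.13]
  [ -0.05   -0.10   -0.15   -0.01    0.98]
Leontief inverse L = M⁻¹:
  [  1.1214    0.1705    0.2639    0.2102    0.1916]
  [  0.1754    1.2052    0.2748    0.1993    0.1698]
  [  0.1783    0.1969    1.1636    0.2583    0.1217]
  [  0.2108    0.2556    0.1940    1.2407    0.2218]
  [  0.1045    0.1644    0.2216    0.0833    1.0684]
Total output x = L · d:
  x_0 = 1.1214·43 + 0.1705·26 + 0.2639·28 + 0.2102·22 + 0.1916·7 = 66.0074
  x_1 = 0.1754·43 + 1.2052·26 + 0.2748·28 + 0.1993·22 + 0.1698·7 = 52.1437
  x_2 = 0.1783·43 + 0.1969·26 + 1.1636·28 + 0.2583·22 + 0.1217·7 = 51.8990
  x_3 = 0.2108·43 + 0.2556·26 + 0.1940·28 + 1.2407·22 + 0.2218·7 = 49.9908
  x_4 = 0.1045·43 + 0.1644·26 + 0.2216·28 + 0.0833·22 + 1.0684·7 = 24.2852

51.8990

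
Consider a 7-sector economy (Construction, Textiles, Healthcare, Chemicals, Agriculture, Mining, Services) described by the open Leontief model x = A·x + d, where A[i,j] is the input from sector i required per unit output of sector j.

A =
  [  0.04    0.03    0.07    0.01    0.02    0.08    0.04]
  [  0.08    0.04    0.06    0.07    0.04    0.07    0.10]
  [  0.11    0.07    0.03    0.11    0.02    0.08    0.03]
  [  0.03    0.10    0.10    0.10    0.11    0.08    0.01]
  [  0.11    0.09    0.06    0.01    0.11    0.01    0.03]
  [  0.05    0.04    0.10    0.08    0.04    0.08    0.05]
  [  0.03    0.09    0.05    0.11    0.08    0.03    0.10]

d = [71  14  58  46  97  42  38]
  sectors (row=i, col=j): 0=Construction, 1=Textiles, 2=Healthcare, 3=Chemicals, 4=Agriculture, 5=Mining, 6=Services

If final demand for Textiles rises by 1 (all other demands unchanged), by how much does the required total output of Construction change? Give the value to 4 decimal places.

0.0615

Form M = I − A:
  [  0.96   -0.03   -0.07   -0.01   -0.02   -0.08   -0.04]
  [ -0.08    0.96   -0.06   -0.07   -0.04   -0.07   -0.10]
  [ -0.11   -0.07    0.97   -0.11   -0.02   -0.08   -0.03]
  [ -0.03   -0.10   -0.10    0.90   -0.11   -0.08   -0.01]
  [ -0.11   -0.09   -0.06   -0.01    0.89   -0.01   -0.03]
  [ -0.05   -0.04   -0.10   -0.08   -0.04    0.92   -0.05]
  [ -0.03   -0.09   -0.05   -0.11   -0.08   -0.03    0.90]
Leontief inverse L = M⁻¹:
  [  1.0736    0.0615    0.1043    0.0482    0.0463    0.1140    0.0664]
  [  0.1295    1.0944    0.1158    0.1299    0.0890    0.1215    0.1424]
  [  0.1565    0.1196    1.0881    0.1650    0.0659    0.1346    0.0680]
  [  0.0973    0.1633    0.1650    1.1660    0.1685    0.1402    0.0543]
  [  0.1615    0.1344    0.1053    0.0508    1.1503    0.0525    0.0674]
  [  0.1012    0.0923    0.1539    0.1393    0.0858    1.1321    0.0872]
  [  0.0870    0.1531    0.1102    0.1754    0.1398    0.0830    1.1469]
Total output x = L · d:
  x_0 = 1.0736·71 + 0.0615·14 + 0.1043·58 + 0.0482·46 + 0.0463·97 + 0.1140·42 + 0.0664·38 = 97.1510
  x_1 = 0.1295·71 + 1.0944·14 + 0.1158·58 + 0.1299·46 + 0.0890·97 + 0.1215·42 + 0.1424·38 = 56.3591
  x_2 = 0.1565·71 + 0.1196·14 + 1.0881·58 + 0.1650·46 + 0.0659·97 + 0.1346·42 + 0.0680·38 = 98.1173
  x_3 = 0.0973·71 + 0.1633·14 + 0.1650·58 + 1.1660·46 + 0.1685·97 + 0.1402·42 + 0.0543·38 = 96.7016
  x_4 = 0.1615·71 + 0.1344·14 + 0.1053·58 + 0.0508·46 + 1.1503·97 + 0.0525·42 + 0.0674·38 = 138.1408
  x_5 = 0.1012·71 + 0.0923·14 + 0.1539·58 + 0.1393·46 + 0.0858·97 + 1.1321·42 + 0.0872·38 = 82.9957
  x_6 = 0.0870·71 + 0.1531·14 + 0.1102·58 + 0.1754·46 + 0.1398·97 + 0.0830·42 + 1.1469·38 = 83.4123
Δx_0 = L[0,1] · Δd_1 = 0.0615 · 1 = 0.0615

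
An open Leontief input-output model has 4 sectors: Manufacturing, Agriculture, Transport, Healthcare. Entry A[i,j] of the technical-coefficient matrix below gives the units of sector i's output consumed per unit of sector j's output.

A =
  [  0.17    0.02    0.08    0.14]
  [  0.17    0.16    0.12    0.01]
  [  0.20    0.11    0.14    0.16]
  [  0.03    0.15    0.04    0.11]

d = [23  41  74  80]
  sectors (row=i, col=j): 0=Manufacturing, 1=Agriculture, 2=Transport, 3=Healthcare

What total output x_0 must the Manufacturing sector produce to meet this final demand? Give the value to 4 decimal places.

61.1532

Form M = I − A:
  [  0.83   -0.02   -0.08   -0.14]
  [ -0.17    0.84   -0.12   -0.01]
  [ -0.20   -0.11    0.86   -0.16]
  [ -0.03   -0.15   -0.04    0.89]
Leontief inverse L = M⁻¹:
  [  1.2650    0.0887    0.1405    0.2253]
  [  0.3079    1.2426    0.2067    0.0996]
  [  0.3541    0.2210    1.2396    0.2810]
  [  0.1105    0.2224    0.0953    1.1606]
Total output x = L · d:
  x_0 = 1.2650·23 + 0.0887·41 + 0.1405·74 + 0.2253·80 = 61.1532
  x_1 = 0.3079·23 + 1.2426·41 + 0.2067·74 + 0.0996·80 = 81.2881
  x_2 = 0.3541·23 + 0.2210·41 + 1.2396·74 + 0.2810·80 = 131.4201
  x_3 = 0.1105·23 + 0.2224·41 + 0.0953·74 + 1.1606·80 = 111.5557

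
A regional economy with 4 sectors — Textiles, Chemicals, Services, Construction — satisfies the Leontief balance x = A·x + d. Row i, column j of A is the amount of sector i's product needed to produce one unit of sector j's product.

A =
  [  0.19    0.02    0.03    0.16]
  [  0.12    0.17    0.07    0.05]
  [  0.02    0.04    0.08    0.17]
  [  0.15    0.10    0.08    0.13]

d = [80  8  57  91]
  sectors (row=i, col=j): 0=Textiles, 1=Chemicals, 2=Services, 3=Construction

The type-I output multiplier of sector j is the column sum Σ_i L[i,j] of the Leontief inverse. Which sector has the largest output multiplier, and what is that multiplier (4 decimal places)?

Construction (1.8553)

Form M = I − A:
  [  0.81   -0.02   -0.03   -0.16]
  [ -0.12    0.83   -0.07   -0.05]
  [ -0.02   -0.04    0.92   -0.17]
  [ -0.15   -0.10   -0.08    0.87]
Leontief inverse L = M⁻¹:
  [  1.2932    0.0652    0.0693    0.2551]
  [  0.2094    1.2311    0.1119    0.1311]
  [  0.0843    0.0846    1.1169    0.2386]
  [  0.2548    0.1605    0.1275    1.2304]
Total output x = L · d:
  x_0 = 1.2932·80 + 0.0652·8 + 0.0693·57 + 0.2551·91 = 131.1443
  x_1 = 0.2094·80 + 1.2311·8 + 0.1119·57 + 0.1311·91 = 44.9136
  x_2 = 0.0843·80 + 0.0846·8 + 1.1169·57 + 0.2386·91 = 92.7969
  x_3 = 0.2548·80 + 0.1605·8 + 0.1275·57 + 1.2304·91 = 140.9043
Output multipliers (column sums of L):
  Textiles: 1.8417
  Chemicals: 1.5414
  Services: 1.4256
  Construction: 1.8553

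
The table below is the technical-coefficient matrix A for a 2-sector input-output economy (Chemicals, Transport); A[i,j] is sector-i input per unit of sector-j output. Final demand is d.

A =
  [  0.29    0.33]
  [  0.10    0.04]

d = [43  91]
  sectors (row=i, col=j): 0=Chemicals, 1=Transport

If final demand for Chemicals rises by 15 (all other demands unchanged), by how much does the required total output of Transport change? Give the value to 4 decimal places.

Form M = I − A:
  [  0.71   -0.33]
  [ -0.10    0.96]
Leontief inverse L = M⁻¹:
  [  1.4801    0.5088]
  [  0.1542    1.0947]
Total output x = L · d:
  x_0 = 1.4801·43 + 0.5088·91 = 109.9445
  x_1 = 0.1542·43 + 1.0947·91 = 106.2442
Δx_1 = L[1,0] · Δd_0 = 0.1542 · 15 = 2.3127

2.3127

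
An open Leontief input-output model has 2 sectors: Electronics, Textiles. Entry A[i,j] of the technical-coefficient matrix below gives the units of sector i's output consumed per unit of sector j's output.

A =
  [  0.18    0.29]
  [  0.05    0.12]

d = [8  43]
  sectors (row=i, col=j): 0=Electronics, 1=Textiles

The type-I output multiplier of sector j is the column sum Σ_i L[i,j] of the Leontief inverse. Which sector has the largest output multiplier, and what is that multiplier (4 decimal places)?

Textiles (1.5698)

Form M = I − A:
  [  0.82   -0.29]
  [ -0.05    0.88]
Leontief inverse L = M⁻¹:
  [  1.2445    0.4101]
  [  0.0707    1.1597]
Total output x = L · d:
  x_0 = 1.2445·8 + 0.4101·43 = 27.5916
  x_1 = 0.0707·8 + 1.1597·43 = 50.4313
Output multipliers (column sums of L):
  Electronics: 1.3152
  Textiles: 1.5698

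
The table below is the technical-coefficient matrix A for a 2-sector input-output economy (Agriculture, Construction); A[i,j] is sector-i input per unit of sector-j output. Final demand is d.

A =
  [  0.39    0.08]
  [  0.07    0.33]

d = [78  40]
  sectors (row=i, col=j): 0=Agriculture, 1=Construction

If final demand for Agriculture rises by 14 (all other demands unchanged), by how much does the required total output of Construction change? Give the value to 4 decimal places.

Form M = I − A:
  [  0.61   -0.08]
  [ -0.07    0.67]
Leontief inverse L = M⁻¹:
  [  1.6621    0.1985]
  [  0.1737    1.5133]
Total output x = L · d:
  x_0 = 1.6621·78 + 0.1985·40 = 137.5837
  x_1 = 0.1737·78 + 1.5133·40 = 74.0759
Δx_1 = L[1,0] · Δd_0 = 0.1737 · 14 = 2.4312

2.4312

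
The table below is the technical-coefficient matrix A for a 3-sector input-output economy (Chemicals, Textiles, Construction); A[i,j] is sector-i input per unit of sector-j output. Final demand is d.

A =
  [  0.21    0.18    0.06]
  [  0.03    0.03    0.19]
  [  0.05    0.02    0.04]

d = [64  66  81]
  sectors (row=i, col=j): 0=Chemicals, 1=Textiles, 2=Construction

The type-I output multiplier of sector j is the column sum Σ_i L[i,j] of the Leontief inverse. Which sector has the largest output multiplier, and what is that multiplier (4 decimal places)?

Form M = I − A:
  [  0.79   -0.18   -0.06]
  [ -0.03    0.97   -0.19]
  [ -0.05   -0.02    0.96]
Leontief inverse L = M⁻¹:
  [  1.2831    0.2407    0.1278]
  [  0.0530    1.0451    0.2102]
  [  0.0679    0.0343    1.0527]
Total output x = L · d:
  x_0 = 1.2831·64 + 0.2407·66 + 0.1278·81 = 108.3583
  x_1 = 0.0530·64 + 1.0451·66 + 0.2102·81 = 89.3898
  x_2 = 0.0679·64 + 0.0343·66 + 1.0527·81 = 91.8809
Output multipliers (column sums of L):
  Chemicals: 1.4040
  Textiles: 1.3201
  Construction: 1.3907

Chemicals (1.4040)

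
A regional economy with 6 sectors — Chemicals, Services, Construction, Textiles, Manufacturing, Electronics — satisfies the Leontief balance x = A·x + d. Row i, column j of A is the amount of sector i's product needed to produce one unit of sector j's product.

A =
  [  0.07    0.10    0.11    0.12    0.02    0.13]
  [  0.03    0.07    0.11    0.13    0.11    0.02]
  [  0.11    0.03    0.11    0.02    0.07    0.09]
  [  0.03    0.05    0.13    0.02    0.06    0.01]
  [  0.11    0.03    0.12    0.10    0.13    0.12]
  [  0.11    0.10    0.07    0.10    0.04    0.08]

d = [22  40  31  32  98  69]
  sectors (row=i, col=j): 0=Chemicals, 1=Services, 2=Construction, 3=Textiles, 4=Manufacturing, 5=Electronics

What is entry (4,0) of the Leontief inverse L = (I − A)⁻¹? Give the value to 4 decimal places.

L[4,0] = 0.2071

Form M = I − A:
  [  0.93   -0.10   -0.11   -0.12   -0.02   -0.13]
  [ -0.03    0.93   -0.11   -0.13   -0.11   -0.02]
  [ -0.11   -0.03    0.89   -0.02   -0.07   -0.09]
  [ -0.03   -0.05   -0.13    0.98   -0.06   -0.01]
  [ -0.11   -0.03   -0.12   -0.10    0.87   -0.12]
  [ -0.11   -0.10   -0.07   -0.10   -0.04    0.92]
Leontief inverse L = M⁻¹:
  [  1.1469    0.1653    0.2184    0.1962    0.0876    0.2006]
  [  0.0978    1.1175    0.2086    0.1911    0.1774    0.0837]
  [  0.1812    0.0843    1.1987    0.0871    0.1247    0.1619]
  [  0.0786    0.0812    0.1932    1.0611    0.1034    0.0568]
  [  0.2071    0.1026    0.2460    0.1894    1.2099    0.2154]
  [  0.1791    0.1609    0.1717    0.1744    0.1031    1.1479]
Total output x = L · d:
  x_0 = 1.1469·22 + 0.1653·40 + 0.2184·31 + 0.1962·32 + 0.0876·98 + 0.2006·69 = 67.3170
  x_1 = 0.0978·22 + 1.1175·40 + 0.2086·31 + 0.1911·32 + 0.1774·98 + 0.0837·69 = 82.5923
  x_2 = 0.1812·22 + 0.0843·40 + 1.1987·31 + 0.0871·32 + 0.1247·98 + 0.1619·69 = 70.6967
  x_3 = 0.0786·22 + 0.0812·40 + 0.1932·31 + 1.0611·32 + 0.1034·98 + 0.0568·69 = 58.9722
  x_4 = 0.2071·22 + 0.1026·40 + 0.2460·31 + 0.1894·32 + 1.2099·98 + 0.2154·69 = 155.7863
  x_5 = 0.1791·22 + 0.1609·40 + 0.1717·31 + 0.1744·32 + 0.1031·98 + 1.1479·69 = 110.5886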